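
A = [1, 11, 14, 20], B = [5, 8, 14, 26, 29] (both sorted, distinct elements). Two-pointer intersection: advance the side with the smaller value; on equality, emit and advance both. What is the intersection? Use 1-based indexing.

i=1 j=1: 1<5, i++
i=2 j=1: 11>5, j++
i=2 j=2: 11>8, j++
i=2 j=3: 11<14, i++
i=3 j=3: 14==14 emit, i++,j++
i=4 j=4: 20<26, i++

intersection = [14]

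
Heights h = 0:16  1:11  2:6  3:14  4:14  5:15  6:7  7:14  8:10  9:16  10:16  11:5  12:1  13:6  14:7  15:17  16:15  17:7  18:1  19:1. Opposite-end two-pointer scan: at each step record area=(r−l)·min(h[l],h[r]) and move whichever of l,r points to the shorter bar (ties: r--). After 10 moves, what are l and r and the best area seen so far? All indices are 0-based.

[0,19] min(16,1)*19=19 best=19 * → r--
[0,18] min(16,1)*18=18 best=19 → r--
[0,17] min(16,7)*17=119 best=119 * → r--
[0,16] min(16,15)*16=240 best=240 * → r--
[0,15] min(16,17)*15=240 best=240 → l++
[1,15] min(11,17)*14=154 best=240 → l++
[2,15] min(6,17)*13=78 best=240 → l++
[3,15] min(14,17)*12=168 best=240 → l++
[4,15] min(14,17)*11=154 best=240 → l++
[5,15] min(15,17)*10=150 best=240 → l++

l=6, r=15, best area=240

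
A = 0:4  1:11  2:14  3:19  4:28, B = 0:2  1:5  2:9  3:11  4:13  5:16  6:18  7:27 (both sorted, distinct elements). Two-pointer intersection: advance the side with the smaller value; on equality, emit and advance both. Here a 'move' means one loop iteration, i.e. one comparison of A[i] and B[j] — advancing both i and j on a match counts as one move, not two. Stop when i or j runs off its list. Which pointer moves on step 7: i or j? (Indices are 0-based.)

i=0 j=0: 4>2, j++
i=0 j=1: 4<5, i++
i=1 j=1: 11>5, j++
i=1 j=2: 11>9, j++
i=1 j=3: 11==11 emit, i++,j++
i=2 j=4: 14>13, j++
i=2 j=5: 14<16, i++

i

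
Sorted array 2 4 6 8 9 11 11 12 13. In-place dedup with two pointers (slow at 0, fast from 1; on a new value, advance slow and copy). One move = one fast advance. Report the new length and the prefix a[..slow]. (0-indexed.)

slow=0 fast=1: a[fast]=4≠a[slow]=2 write a[1]=4, slow++,fast++
slow=1 fast=2: a[fast]=6≠a[slow]=4 write a[2]=6, slow++,fast++
slow=2 fast=3: a[fast]=8≠a[slow]=6 write a[3]=8, slow++,fast++
slow=3 fast=4: a[fast]=9≠a[slow]=8 write a[4]=9, slow++,fast++
slow=4 fast=5: a[fast]=11≠a[slow]=9 write a[5]=11, slow++,fast++
slow=5 fast=6: a[fast]=11=a[slow] dup, fast++
slow=5 fast=7: a[fast]=12≠a[slow]=11 write a[6]=12, slow++,fast++
slow=6 fast=8: a[fast]=13≠a[slow]=12 write a[7]=13, slow++,fast++

length 8; prefix = [2, 4, 6, 8, 9, 11, 12, 13]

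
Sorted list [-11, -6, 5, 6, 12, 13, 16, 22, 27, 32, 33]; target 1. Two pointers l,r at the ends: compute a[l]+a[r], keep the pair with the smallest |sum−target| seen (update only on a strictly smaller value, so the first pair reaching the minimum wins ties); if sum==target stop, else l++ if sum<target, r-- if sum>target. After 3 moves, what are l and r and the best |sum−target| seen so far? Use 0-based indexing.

l=0, r=7, best |Δ|=15

[0,10] -11+33=22 d=21 * → r--
[0,9] -11+32=21 d=20 * → r--
[0,8] -11+27=16 d=15 * → r--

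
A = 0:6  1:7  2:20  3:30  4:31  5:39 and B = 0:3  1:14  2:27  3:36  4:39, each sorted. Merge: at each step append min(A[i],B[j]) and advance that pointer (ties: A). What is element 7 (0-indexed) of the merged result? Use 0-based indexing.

i=0 j=0: A[i]=6>B[j]=3 take 3, j++
i=0 j=1: A[i]=6<=B[j]=14 take 6, i++
i=1 j=1: A[i]=7<=B[j]=14 take 7, i++
i=2 j=1: A[i]=20>B[j]=14 take 14, j++
i=2 j=2: A[i]=20<=B[j]=27 take 20, i++
i=3 j=2: A[i]=30>B[j]=27 take 27, j++
i=3 j=3: A[i]=30<=B[j]=36 take 30, i++
i=4 j=3: A[i]=31<=B[j]=36 take 31, i++
i=5 j=3: A[i]=39>B[j]=36 take 36, j++
i=5 j=4: A[i]=39<=B[j]=39 take 39, i++
i=6 j=4: A done, take B[j]=39, j++

merged[7] = 31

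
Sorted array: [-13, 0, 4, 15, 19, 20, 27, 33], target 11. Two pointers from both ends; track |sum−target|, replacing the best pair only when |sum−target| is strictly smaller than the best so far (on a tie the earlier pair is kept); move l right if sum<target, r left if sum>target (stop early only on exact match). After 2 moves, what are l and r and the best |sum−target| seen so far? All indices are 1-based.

[1,8] -13+33=20 d=9 * → r--
[1,7] -13+27=14 d=3 * → r--

l=1, r=6, best |Δ|=3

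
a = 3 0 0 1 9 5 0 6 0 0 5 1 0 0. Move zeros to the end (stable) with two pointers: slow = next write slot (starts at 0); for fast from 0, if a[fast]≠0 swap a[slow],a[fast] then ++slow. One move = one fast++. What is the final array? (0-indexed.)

[3, 1, 9, 5, 6, 5, 1, 0, 0, 0, 0, 0, 0, 0]

(s=0,f=0) a[fast]=3≠0 swap→a[0]=3 → slow++,fast++
(s=1,f=1) a[fast]=0 → fast++
(s=1,f=2) a[fast]=0 → fast++
(s=1,f=3) a[fast]=1≠0 swap→a[1]=1 → slow++,fast++
(s=2,f=4) a[fast]=9≠0 swap→a[2]=9 → slow++,fast++
(s=3,f=5) a[fast]=5≠0 swap→a[3]=5 → slow++,fast++
(s=4,f=6) a[fast]=0 → fast++
(s=4,f=7) a[fast]=6≠0 swap→a[4]=6 → slow++,fast++
(s=5,f=8) a[fast]=0 → fast++
(s=5,f=9) a[fast]=0 → fast++
(s=5,f=10) a[fast]=5≠0 swap→a[5]=5 → slow++,fast++
(s=6,f=11) a[fast]=1≠0 swap→a[6]=1 → slow++,fast++
(s=7,f=12) a[fast]=0 → fast++
(s=7,f=13) a[fast]=0 → fast++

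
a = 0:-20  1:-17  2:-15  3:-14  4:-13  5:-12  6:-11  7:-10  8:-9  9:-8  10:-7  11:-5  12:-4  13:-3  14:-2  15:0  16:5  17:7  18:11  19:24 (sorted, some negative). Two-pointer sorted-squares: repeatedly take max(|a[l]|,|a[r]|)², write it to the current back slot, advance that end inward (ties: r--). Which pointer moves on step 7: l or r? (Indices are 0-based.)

[0,19] |-20|<=|24| out[19]=576 → r--
[0,18] |-20|>|11| out[18]=400 → l++
[1,18] |-17|>|11| out[17]=289 → l++
[2,18] |-15|>|11| out[16]=225 → l++
[3,18] |-14|>|11| out[15]=196 → l++
[4,18] |-13|>|11| out[14]=169 → l++
[5,18] |-12|>|11| out[13]=144 → l++

l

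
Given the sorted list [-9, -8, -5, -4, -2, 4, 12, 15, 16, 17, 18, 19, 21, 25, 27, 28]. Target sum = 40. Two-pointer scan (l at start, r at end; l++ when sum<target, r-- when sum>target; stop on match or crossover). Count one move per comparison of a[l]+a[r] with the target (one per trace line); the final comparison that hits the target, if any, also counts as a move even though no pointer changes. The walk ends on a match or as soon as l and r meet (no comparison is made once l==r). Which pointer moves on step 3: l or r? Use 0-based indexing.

l=0 r=15: -9+28=19 <40, l++
l=1 r=15: -8+28=20 <40, l++
l=2 r=15: -5+28=23 <40, l++

l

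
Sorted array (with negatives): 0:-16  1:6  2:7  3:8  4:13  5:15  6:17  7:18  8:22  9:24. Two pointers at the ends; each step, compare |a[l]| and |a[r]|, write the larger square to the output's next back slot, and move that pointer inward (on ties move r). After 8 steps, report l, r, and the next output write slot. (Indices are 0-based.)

l=0 r=9: |-16|<=|24| out[9]=576, r--
l=0 r=8: |-16|<=|22| out[8]=484, r--
l=0 r=7: |-16|<=|18| out[7]=324, r--
l=0 r=6: |-16|<=|17| out[6]=289, r--
l=0 r=5: |-16|>|15| out[5]=256, l++
l=1 r=5: |6|<=|15| out[4]=225, r--
l=1 r=4: |6|<=|13| out[3]=169, r--
l=1 r=3: |6|<=|8| out[2]=64, r--

l=1, r=2, next write slot=1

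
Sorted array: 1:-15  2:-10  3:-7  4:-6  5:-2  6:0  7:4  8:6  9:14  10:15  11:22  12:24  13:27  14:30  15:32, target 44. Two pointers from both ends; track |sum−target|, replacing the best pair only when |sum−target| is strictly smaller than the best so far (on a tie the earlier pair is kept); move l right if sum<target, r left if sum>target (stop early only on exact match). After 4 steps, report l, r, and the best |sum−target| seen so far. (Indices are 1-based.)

l=5, r=15, best |Δ|=18

[1,15] -15+32=17 d=27 * → l++
[2,15] -10+32=22 d=22 * → l++
[3,15] -7+32=25 d=19 * → l++
[4,15] -6+32=26 d=18 * → l++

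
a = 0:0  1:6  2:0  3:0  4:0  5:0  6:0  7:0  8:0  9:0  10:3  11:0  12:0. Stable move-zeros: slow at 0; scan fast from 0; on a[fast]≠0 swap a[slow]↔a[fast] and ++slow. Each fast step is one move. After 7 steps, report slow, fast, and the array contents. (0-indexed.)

slow=0 fast=0: a[fast]=0, fast++
slow=0 fast=1: a[fast]=6≠0 swap→a[0]=6, slow++,fast++
slow=1 fast=2: a[fast]=0, fast++
slow=1 fast=3: a[fast]=0, fast++
slow=1 fast=4: a[fast]=0, fast++
slow=1 fast=5: a[fast]=0, fast++
slow=1 fast=6: a[fast]=0, fast++

slow=1, fast=7, a=[6, 0, 0, 0, 0, 0, 0, 0, 0, 0, 3, 0, 0]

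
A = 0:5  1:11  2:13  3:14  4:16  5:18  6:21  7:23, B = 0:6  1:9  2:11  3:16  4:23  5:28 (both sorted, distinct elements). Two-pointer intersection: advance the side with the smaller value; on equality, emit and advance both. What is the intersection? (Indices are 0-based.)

[i=0,j=0] 5<6 → i++
[i=1,j=0] 11>6 → j++
[i=1,j=1] 11>9 → j++
[i=1,j=2] 11==11 emit → i++,j++
[i=2,j=3] 13<16 → i++
[i=3,j=3] 14<16 → i++
[i=4,j=3] 16==16 emit → i++,j++
[i=5,j=4] 18<23 → i++
[i=6,j=4] 21<23 → i++
[i=7,j=4] 23==23 emit → i++,j++

intersection = [11, 16, 23]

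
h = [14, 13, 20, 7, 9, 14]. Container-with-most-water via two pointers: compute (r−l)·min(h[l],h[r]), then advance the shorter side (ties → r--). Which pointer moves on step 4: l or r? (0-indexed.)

[0,5] min(14,14)*5=70 best=70 * → r--
[0,4] min(14,9)*4=36 best=70 → r--
[0,3] min(14,7)*3=21 best=70 → r--
[0,2] min(14,20)*2=28 best=70 → l++

l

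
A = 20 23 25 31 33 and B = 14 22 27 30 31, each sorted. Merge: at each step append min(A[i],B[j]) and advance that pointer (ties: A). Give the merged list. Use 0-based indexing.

[14, 20, 22, 23, 25, 27, 30, 31, 31, 33]

[i=0,j=0] A[i]=20>B[j]=14 take 14 → j++
[i=0,j=1] A[i]=20<=B[j]=22 take 20 → i++
[i=1,j=1] A[i]=23>B[j]=22 take 22 → j++
[i=1,j=2] A[i]=23<=B[j]=27 take 23 → i++
[i=2,j=2] A[i]=25<=B[j]=27 take 25 → i++
[i=3,j=2] A[i]=31>B[j]=27 take 27 → j++
[i=3,j=3] A[i]=31>B[j]=30 take 30 → j++
[i=3,j=4] A[i]=31<=B[j]=31 take 31 → i++
[i=4,j=4] A[i]=33>B[j]=31 take 31 → j++
[i=4,j=5] B done, take A[i]=33 → i++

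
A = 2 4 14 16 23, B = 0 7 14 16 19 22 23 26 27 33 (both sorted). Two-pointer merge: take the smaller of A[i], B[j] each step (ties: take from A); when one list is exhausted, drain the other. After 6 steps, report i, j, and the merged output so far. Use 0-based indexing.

[i=0,j=0] A[i]=2>B[j]=0 take 0 → j++
[i=0,j=1] A[i]=2<=B[j]=7 take 2 → i++
[i=1,j=1] A[i]=4<=B[j]=7 take 4 → i++
[i=2,j=1] A[i]=14>B[j]=7 take 7 → j++
[i=2,j=2] A[i]=14<=B[j]=14 take 14 → i++
[i=3,j=2] A[i]=16>B[j]=14 take 14 → j++

i=3, j=3, merged so far=[0, 2, 4, 7, 14, 14]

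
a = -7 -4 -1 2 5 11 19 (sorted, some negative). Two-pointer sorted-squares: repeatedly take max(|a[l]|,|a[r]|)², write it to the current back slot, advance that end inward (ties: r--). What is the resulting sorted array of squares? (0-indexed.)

[0,6] |-7|<=|19| out[6]=361 → r--
[0,5] |-7|<=|11| out[5]=121 → r--
[0,4] |-7|>|5| out[4]=49 → l++
[1,4] |-4|<=|5| out[3]=25 → r--
[1,3] |-4|>|2| out[2]=16 → l++
[2,3] |-1|<=|2| out[1]=4 → r--
[2,2] |-1|<=|-1| out[0]=1 → r--

[1, 4, 16, 25, 49, 121, 361]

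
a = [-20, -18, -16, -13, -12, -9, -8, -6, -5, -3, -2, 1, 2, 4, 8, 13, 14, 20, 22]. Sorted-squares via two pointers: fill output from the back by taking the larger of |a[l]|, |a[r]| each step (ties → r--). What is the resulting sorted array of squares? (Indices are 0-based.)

[1, 4, 4, 9, 16, 25, 36, 64, 64, 81, 144, 169, 169, 196, 256, 324, 400, 400, 484]

[0,18] |-20|<=|22| out[18]=484 → r--
[0,17] |-20|<=|20| out[17]=400 → r--
[0,16] |-20|>|14| out[16]=400 → l++
[1,16] |-18|>|14| out[15]=324 → l++
[2,16] |-16|>|14| out[14]=256 → l++
[3,16] |-13|<=|14| out[13]=196 → r--
[3,15] |-13|<=|13| out[12]=169 → r--
[3,14] |-13|>|8| out[11]=169 → l++
[4,14] |-12|>|8| out[10]=144 → l++
[5,14] |-9|>|8| out[9]=81 → l++
[6,14] |-8|<=|8| out[8]=64 → r--
[6,13] |-8|>|4| out[7]=64 → l++
[7,13] |-6|>|4| out[6]=36 → l++
[8,13] |-5|>|4| out[5]=25 → l++
[9,13] |-3|<=|4| out[4]=16 → r--
[9,12] |-3|>|2| out[3]=9 → l++
[10,12] |-2|<=|2| out[2]=4 → r--
[10,11] |-2|>|1| out[1]=4 → l++
[11,11] |1|<=|1| out[0]=1 → r--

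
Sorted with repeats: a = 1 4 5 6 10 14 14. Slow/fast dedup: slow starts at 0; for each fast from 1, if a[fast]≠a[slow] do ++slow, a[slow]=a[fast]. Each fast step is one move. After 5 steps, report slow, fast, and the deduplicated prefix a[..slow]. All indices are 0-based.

slow=5, fast=6, prefix=[1, 4, 5, 6, 10, 14]

(s=0,f=1) a[fast]=4≠a[slow]=1 write a[1]=4 → slow++,fast++
(s=1,f=2) a[fast]=5≠a[slow]=4 write a[2]=5 → slow++,fast++
(s=2,f=3) a[fast]=6≠a[slow]=5 write a[3]=6 → slow++,fast++
(s=3,f=4) a[fast]=10≠a[slow]=6 write a[4]=10 → slow++,fast++
(s=4,f=5) a[fast]=14≠a[slow]=10 write a[5]=14 → slow++,fast++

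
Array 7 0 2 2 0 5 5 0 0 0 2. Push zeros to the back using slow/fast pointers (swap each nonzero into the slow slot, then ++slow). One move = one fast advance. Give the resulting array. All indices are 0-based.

slow=0 fast=0: a[fast]=7≠0 swap→a[0]=7, slow++,fast++
slow=1 fast=1: a[fast]=0, fast++
slow=1 fast=2: a[fast]=2≠0 swap→a[1]=2, slow++,fast++
slow=2 fast=3: a[fast]=2≠0 swap→a[2]=2, slow++,fast++
slow=3 fast=4: a[fast]=0, fast++
slow=3 fast=5: a[fast]=5≠0 swap→a[3]=5, slow++,fast++
slow=4 fast=6: a[fast]=5≠0 swap→a[4]=5, slow++,fast++
slow=5 fast=7: a[fast]=0, fast++
slow=5 fast=8: a[fast]=0, fast++
slow=5 fast=9: a[fast]=0, fast++
slow=5 fast=10: a[fast]=2≠0 swap→a[5]=2, slow++,fast++

[7, 2, 2, 5, 5, 2, 0, 0, 0, 0, 0]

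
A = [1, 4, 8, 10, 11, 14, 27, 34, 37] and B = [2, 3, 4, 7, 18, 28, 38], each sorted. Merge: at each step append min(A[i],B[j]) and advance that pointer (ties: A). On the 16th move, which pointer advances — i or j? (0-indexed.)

i=0 j=0: A[i]=1<=B[j]=2 take 1, i++
i=1 j=0: A[i]=4>B[j]=2 take 2, j++
i=1 j=1: A[i]=4>B[j]=3 take 3, j++
i=1 j=2: A[i]=4<=B[j]=4 take 4, i++
i=2 j=2: A[i]=8>B[j]=4 take 4, j++
i=2 j=3: A[i]=8>B[j]=7 take 7, j++
i=2 j=4: A[i]=8<=B[j]=18 take 8, i++
i=3 j=4: A[i]=10<=B[j]=18 take 10, i++
i=4 j=4: A[i]=11<=B[j]=18 take 11, i++
i=5 j=4: A[i]=14<=B[j]=18 take 14, i++
i=6 j=4: A[i]=27>B[j]=18 take 18, j++
i=6 j=5: A[i]=27<=B[j]=28 take 27, i++
i=7 j=5: A[i]=34>B[j]=28 take 28, j++
i=7 j=6: A[i]=34<=B[j]=38 take 34, i++
i=8 j=6: A[i]=37<=B[j]=38 take 37, i++
i=9 j=6: A done, take B[j]=38, j++

j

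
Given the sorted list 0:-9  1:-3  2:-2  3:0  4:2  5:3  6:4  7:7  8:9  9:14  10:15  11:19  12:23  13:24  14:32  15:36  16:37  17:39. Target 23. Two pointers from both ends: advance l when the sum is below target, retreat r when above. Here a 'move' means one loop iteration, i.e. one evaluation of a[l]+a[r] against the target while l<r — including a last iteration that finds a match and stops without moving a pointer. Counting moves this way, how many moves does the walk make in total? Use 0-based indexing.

l=0 r=17: -9+39=30 >23, r--
l=0 r=16: -9+37=28 >23, r--
l=0 r=15: -9+36=27 >23, r--
l=0 r=14: -9+32=23, found

4 moves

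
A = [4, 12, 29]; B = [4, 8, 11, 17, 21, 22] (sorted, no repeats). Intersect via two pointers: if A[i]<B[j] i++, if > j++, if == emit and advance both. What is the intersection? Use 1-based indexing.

intersection = [4]

i=1 j=1: 4==4 emit, i++,j++
i=2 j=2: 12>8, j++
i=2 j=3: 12>11, j++
i=2 j=4: 12<17, i++
i=3 j=4: 29>17, j++
i=3 j=5: 29>21, j++
i=3 j=6: 29>22, j++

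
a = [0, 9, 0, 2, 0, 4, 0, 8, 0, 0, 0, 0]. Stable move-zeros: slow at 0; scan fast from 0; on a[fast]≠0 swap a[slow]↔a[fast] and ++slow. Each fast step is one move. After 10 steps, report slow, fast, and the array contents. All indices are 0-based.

slow=4, fast=10, a=[9, 2, 4, 8, 0, 0, 0, 0, 0, 0, 0, 0]

slow=0 fast=0: a[fast]=0, fast++
slow=0 fast=1: a[fast]=9≠0 swap→a[0]=9, slow++,fast++
slow=1 fast=2: a[fast]=0, fast++
slow=1 fast=3: a[fast]=2≠0 swap→a[1]=2, slow++,fast++
slow=2 fast=4: a[fast]=0, fast++
slow=2 fast=5: a[fast]=4≠0 swap→a[2]=4, slow++,fast++
slow=3 fast=6: a[fast]=0, fast++
slow=3 fast=7: a[fast]=8≠0 swap→a[3]=8, slow++,fast++
slow=4 fast=8: a[fast]=0, fast++
slow=4 fast=9: a[fast]=0, fast++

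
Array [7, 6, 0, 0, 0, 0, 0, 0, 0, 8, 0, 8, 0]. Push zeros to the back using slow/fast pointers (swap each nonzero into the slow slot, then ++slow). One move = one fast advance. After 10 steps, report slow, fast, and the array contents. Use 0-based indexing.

slow=0 fast=0: a[fast]=7≠0 swap→a[0]=7, slow++,fast++
slow=1 fast=1: a[fast]=6≠0 swap→a[1]=6, slow++,fast++
slow=2 fast=2: a[fast]=0, fast++
slow=2 fast=3: a[fast]=0, fast++
slow=2 fast=4: a[fast]=0, fast++
slow=2 fast=5: a[fast]=0, fast++
slow=2 fast=6: a[fast]=0, fast++
slow=2 fast=7: a[fast]=0, fast++
slow=2 fast=8: a[fast]=0, fast++
slow=2 fast=9: a[fast]=8≠0 swap→a[2]=8, slow++,fast++

slow=3, fast=10, a=[7, 6, 8, 0, 0, 0, 0, 0, 0, 0, 0, 8, 0]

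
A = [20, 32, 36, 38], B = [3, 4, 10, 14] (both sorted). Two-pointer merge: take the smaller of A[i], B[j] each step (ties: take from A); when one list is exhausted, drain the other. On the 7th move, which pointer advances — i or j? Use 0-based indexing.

i

i=0 j=0: A[i]=20>B[j]=3 take 3, j++
i=0 j=1: A[i]=20>B[j]=4 take 4, j++
i=0 j=2: A[i]=20>B[j]=10 take 10, j++
i=0 j=3: A[i]=20>B[j]=14 take 14, j++
i=0 j=4: B done, take A[i]=20, i++
i=1 j=4: B done, take A[i]=32, i++
i=2 j=4: B done, take A[i]=36, i++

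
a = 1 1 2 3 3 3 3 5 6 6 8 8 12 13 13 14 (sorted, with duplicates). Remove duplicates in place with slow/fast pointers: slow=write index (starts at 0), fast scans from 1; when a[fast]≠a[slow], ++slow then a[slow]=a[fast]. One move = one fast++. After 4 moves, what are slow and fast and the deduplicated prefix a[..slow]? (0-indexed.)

slow=2, fast=5, prefix=[1, 2, 3]

slow=0 fast=1: a[fast]=1=a[slow] dup, fast++
slow=0 fast=2: a[fast]=2≠a[slow]=1 write a[1]=2, slow++,fast++
slow=1 fast=3: a[fast]=3≠a[slow]=2 write a[2]=3, slow++,fast++
slow=2 fast=4: a[fast]=3=a[slow] dup, fast++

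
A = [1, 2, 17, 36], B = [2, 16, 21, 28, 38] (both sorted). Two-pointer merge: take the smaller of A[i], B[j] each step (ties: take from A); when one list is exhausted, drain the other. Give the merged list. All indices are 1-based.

[i=1,j=1] A[i]=1<=B[j]=2 take 1 → i++
[i=2,j=1] A[i]=2<=B[j]=2 take 2 → i++
[i=3,j=1] A[i]=17>B[j]=2 take 2 → j++
[i=3,j=2] A[i]=17>B[j]=16 take 16 → j++
[i=3,j=3] A[i]=17<=B[j]=21 take 17 → i++
[i=4,j=3] A[i]=36>B[j]=21 take 21 → j++
[i=4,j=4] A[i]=36>B[j]=28 take 28 → j++
[i=4,j=5] A[i]=36<=B[j]=38 take 36 → i++
[i=5,j=5] A done, take B[j]=38 → j++

[1, 2, 2, 16, 17, 21, 28, 36, 38]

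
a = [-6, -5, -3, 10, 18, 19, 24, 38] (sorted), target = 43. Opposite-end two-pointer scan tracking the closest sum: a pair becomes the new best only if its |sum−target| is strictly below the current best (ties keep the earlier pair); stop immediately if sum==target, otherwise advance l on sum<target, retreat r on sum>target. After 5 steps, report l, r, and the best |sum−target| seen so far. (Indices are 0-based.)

l=4, r=6, best |Δ|=5

l=0 r=7: -6+38=32 d=11 *, l++
l=1 r=7: -5+38=33 d=10 *, l++
l=2 r=7: -3+38=35 d=8 *, l++
l=3 r=7: 10+38=48 d=5 *, r--
l=3 r=6: 10+24=34 d=9, l++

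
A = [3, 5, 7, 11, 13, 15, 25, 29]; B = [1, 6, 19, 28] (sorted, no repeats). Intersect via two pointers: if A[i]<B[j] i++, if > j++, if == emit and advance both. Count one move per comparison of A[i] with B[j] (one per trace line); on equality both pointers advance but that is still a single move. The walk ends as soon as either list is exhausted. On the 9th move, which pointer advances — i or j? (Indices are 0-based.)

j

i=0 j=0: 3>1, j++
i=0 j=1: 3<6, i++
i=1 j=1: 5<6, i++
i=2 j=1: 7>6, j++
i=2 j=2: 7<19, i++
i=3 j=2: 11<19, i++
i=4 j=2: 13<19, i++
i=5 j=2: 15<19, i++
i=6 j=2: 25>19, j++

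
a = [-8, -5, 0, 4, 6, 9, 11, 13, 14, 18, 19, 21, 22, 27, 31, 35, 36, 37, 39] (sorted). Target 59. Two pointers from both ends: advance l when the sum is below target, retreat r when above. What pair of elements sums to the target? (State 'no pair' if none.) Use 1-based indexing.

l=1 r=19: -8+39=31 <59, l++
l=2 r=19: -5+39=34 <59, l++
l=3 r=19: 0+39=39 <59, l++
l=4 r=19: 4+39=43 <59, l++
l=5 r=19: 6+39=45 <59, l++
l=6 r=19: 9+39=48 <59, l++
l=7 r=19: 11+39=50 <59, l++
l=8 r=19: 13+39=52 <59, l++
l=9 r=19: 14+39=53 <59, l++
l=10 r=19: 18+39=57 <59, l++
l=11 r=19: 19+39=58 <59, l++
l=12 r=19: 21+39=60 >59, r--
l=12 r=18: 21+37=58 <59, l++
l=13 r=18: 22+37=59, found

(22, 37)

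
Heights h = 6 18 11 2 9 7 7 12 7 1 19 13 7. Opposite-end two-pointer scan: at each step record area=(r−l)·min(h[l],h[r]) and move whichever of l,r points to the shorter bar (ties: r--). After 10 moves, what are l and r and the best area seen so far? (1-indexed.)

l=1 r=13: min(6,7)*12=72 best=72 *, l++
l=2 r=13: min(18,7)*11=77 best=77 *, r--
l=2 r=12: min(18,13)*10=130 best=130 *, r--
l=2 r=11: min(18,19)*9=162 best=162 *, l++
l=3 r=11: min(11,19)*8=88 best=162, l++
l=4 r=11: min(2,19)*7=14 best=162, l++
l=5 r=11: min(9,19)*6=54 best=162, l++
l=6 r=11: min(7,19)*5=35 best=162, l++
l=7 r=11: min(7,19)*4=28 best=162, l++
l=8 r=11: min(12,19)*3=36 best=162, l++

l=9, r=11, best area=162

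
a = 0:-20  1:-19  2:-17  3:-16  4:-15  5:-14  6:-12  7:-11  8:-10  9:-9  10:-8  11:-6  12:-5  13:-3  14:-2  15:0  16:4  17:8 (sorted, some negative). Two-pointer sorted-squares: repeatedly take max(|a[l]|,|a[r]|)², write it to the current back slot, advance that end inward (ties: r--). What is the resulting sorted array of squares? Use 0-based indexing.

[0,17] |-20|>|8| out[17]=400 → l++
[1,17] |-19|>|8| out[16]=361 → l++
[2,17] |-17|>|8| out[15]=289 → l++
[3,17] |-16|>|8| out[14]=256 → l++
[4,17] |-15|>|8| out[13]=225 → l++
[5,17] |-14|>|8| out[12]=196 → l++
[6,17] |-12|>|8| out[11]=144 → l++
[7,17] |-11|>|8| out[10]=121 → l++
[8,17] |-10|>|8| out[9]=100 → l++
[9,17] |-9|>|8| out[8]=81 → l++
[10,17] |-8|<=|8| out[7]=64 → r--
[10,16] |-8|>|4| out[6]=64 → l++
[11,16] |-6|>|4| out[5]=36 → l++
[12,16] |-5|>|4| out[4]=25 → l++
[13,16] |-3|<=|4| out[3]=16 → r--
[13,15] |-3|>|0| out[2]=9 → l++
[14,15] |-2|>|0| out[1]=4 → l++
[15,15] |0|<=|0| out[0]=0 → r--

[0, 4, 9, 16, 25, 36, 64, 64, 81, 100, 121, 144, 196, 225, 256, 289, 361, 400]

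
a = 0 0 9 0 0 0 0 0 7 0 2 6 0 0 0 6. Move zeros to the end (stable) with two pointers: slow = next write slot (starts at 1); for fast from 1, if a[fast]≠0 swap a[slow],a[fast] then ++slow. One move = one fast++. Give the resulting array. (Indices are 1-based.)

(s=1,f=1) a[fast]=0 → fast++
(s=1,f=2) a[fast]=0 → fast++
(s=1,f=3) a[fast]=9≠0 swap→a[1]=9 → slow++,fast++
(s=2,f=4) a[fast]=0 → fast++
(s=2,f=5) a[fast]=0 → fast++
(s=2,f=6) a[fast]=0 → fast++
(s=2,f=7) a[fast]=0 → fast++
(s=2,f=8) a[fast]=0 → fast++
(s=2,f=9) a[fast]=7≠0 swap→a[2]=7 → slow++,fast++
(s=3,f=10) a[fast]=0 → fast++
(s=3,f=11) a[fast]=2≠0 swap→a[3]=2 → slow++,fast++
(s=4,f=12) a[fast]=6≠0 swap→a[4]=6 → slow++,fast++
(s=5,f=13) a[fast]=0 → fast++
(s=5,f=14) a[fast]=0 → fast++
(s=5,f=15) a[fast]=0 → fast++
(s=5,f=16) a[fast]=6≠0 swap→a[5]=6 → slow++,fast++

[9, 7, 2, 6, 6, 0, 0, 0, 0, 0, 0, 0, 0, 0, 0, 0]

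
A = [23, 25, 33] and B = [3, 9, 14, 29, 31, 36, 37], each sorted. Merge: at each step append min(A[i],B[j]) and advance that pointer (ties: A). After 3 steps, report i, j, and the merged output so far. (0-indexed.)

i=0 j=0: A[i]=23>B[j]=3 take 3, j++
i=0 j=1: A[i]=23>B[j]=9 take 9, j++
i=0 j=2: A[i]=23>B[j]=14 take 14, j++

i=0, j=3, merged so far=[3, 9, 14]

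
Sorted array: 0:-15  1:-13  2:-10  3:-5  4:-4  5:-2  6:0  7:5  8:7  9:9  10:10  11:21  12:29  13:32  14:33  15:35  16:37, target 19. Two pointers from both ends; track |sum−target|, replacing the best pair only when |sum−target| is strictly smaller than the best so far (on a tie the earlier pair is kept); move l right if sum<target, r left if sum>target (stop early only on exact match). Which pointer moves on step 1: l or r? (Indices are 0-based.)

[0,16] -15+37=22 d=3 * → r--

r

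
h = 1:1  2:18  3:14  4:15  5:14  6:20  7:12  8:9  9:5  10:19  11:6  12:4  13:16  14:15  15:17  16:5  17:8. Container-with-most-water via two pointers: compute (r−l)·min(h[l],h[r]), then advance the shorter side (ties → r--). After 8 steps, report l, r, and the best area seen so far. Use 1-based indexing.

[1,17] min(1,8)*16=16 best=16 * → l++
[2,17] min(18,8)*15=120 best=120 * → r--
[2,16] min(18,5)*14=70 best=120 → r--
[2,15] min(18,17)*13=221 best=221 * → r--
[2,14] min(18,15)*12=180 best=221 → r--
[2,13] min(18,16)*11=176 best=221 → r--
[2,12] min(18,4)*10=40 best=221 → r--
[2,11] min(18,6)*9=54 best=221 → r--

l=2, r=10, best area=221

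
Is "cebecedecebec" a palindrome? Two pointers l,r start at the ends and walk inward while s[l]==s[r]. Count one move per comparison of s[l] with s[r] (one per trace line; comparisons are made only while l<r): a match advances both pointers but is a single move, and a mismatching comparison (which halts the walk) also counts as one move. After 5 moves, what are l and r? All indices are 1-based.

[1,13] 'c'=='c' → l++,r--
[2,12] 'e'=='e' → l++,r--
[3,11] 'b'=='b' → l++,r--
[4,10] 'e'=='e' → l++,r--
[5,9] 'c'=='c' → l++,r--

l=6, r=8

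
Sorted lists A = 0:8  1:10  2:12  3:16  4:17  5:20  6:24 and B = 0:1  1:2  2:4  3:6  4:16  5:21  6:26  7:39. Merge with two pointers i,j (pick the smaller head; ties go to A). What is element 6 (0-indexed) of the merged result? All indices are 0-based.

i=0 j=0: A[i]=8>B[j]=1 take 1, j++
i=0 j=1: A[i]=8>B[j]=2 take 2, j++
i=0 j=2: A[i]=8>B[j]=4 take 4, j++
i=0 j=3: A[i]=8>B[j]=6 take 6, j++
i=0 j=4: A[i]=8<=B[j]=16 take 8, i++
i=1 j=4: A[i]=10<=B[j]=16 take 10, i++
i=2 j=4: A[i]=12<=B[j]=16 take 12, i++
i=3 j=4: A[i]=16<=B[j]=16 take 16, i++
i=4 j=4: A[i]=17>B[j]=16 take 16, j++
i=4 j=5: A[i]=17<=B[j]=21 take 17, i++
i=5 j=5: A[i]=20<=B[j]=21 take 20, i++
i=6 j=5: A[i]=24>B[j]=21 take 21, j++
i=6 j=6: A[i]=24<=B[j]=26 take 24, i++
i=7 j=6: A done, take B[j]=26, j++
i=7 j=7: A done, take B[j]=39, j++

merged[6] = 12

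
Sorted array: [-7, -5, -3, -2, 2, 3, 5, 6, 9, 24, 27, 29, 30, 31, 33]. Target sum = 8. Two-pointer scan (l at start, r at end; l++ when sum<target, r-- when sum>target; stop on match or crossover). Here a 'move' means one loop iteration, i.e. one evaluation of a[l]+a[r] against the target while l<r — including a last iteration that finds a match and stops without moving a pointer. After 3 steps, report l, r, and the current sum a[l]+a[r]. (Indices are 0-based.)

l=0 r=14: -7+33=26 >8, r--
l=0 r=13: -7+31=24 >8, r--
l=0 r=12: -7+30=23 >8, r--

l=0, r=11, sum=22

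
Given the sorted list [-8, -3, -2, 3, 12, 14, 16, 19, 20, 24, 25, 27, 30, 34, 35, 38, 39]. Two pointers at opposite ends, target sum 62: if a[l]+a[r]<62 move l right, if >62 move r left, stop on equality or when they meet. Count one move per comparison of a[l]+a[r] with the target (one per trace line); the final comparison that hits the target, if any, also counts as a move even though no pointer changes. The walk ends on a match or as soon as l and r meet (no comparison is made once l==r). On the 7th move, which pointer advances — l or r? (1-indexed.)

[1,17] -8+39=31 <62 → l++
[2,17] -3+39=36 <62 → l++
[3,17] -2+39=37 <62 → l++
[4,17] 3+39=42 <62 → l++
[5,17] 12+39=51 <62 → l++
[6,17] 14+39=53 <62 → l++
[7,17] 16+39=55 <62 → l++

l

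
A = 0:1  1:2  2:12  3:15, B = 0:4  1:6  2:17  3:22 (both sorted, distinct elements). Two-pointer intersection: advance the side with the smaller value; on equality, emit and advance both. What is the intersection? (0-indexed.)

[i=0,j=0] 1<4 → i++
[i=1,j=0] 2<4 → i++
[i=2,j=0] 12>4 → j++
[i=2,j=1] 12>6 → j++
[i=2,j=2] 12<17 → i++
[i=3,j=2] 15<17 → i++

intersection = []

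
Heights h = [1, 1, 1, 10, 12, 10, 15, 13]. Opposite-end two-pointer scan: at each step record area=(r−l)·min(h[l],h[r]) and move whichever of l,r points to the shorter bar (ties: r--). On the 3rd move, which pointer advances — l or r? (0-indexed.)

[0,7] min(1,13)*7=7 best=7 * → l++
[1,7] min(1,13)*6=6 best=7 → l++
[2,7] min(1,13)*5=5 best=7 → l++

l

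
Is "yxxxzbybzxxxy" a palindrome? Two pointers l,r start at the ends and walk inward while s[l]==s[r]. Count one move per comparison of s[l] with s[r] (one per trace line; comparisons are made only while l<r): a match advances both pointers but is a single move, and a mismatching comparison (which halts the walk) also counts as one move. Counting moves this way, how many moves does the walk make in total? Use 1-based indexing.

[1,13] 'y'=='y' → l++,r--
[2,12] 'x'=='x' → l++,r--
[3,11] 'x'=='x' → l++,r--
[4,10] 'x'=='x' → l++,r--
[5,9] 'z'=='z' → l++,r--
[6,8] 'b'=='b' → l++,r--

6 moves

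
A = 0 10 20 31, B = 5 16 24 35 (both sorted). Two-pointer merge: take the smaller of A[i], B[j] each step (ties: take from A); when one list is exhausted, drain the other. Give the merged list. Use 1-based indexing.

[0, 5, 10, 16, 20, 24, 31, 35]

[i=1,j=1] A[i]=0<=B[j]=5 take 0 → i++
[i=2,j=1] A[i]=10>B[j]=5 take 5 → j++
[i=2,j=2] A[i]=10<=B[j]=16 take 10 → i++
[i=3,j=2] A[i]=20>B[j]=16 take 16 → j++
[i=3,j=3] A[i]=20<=B[j]=24 take 20 → i++
[i=4,j=3] A[i]=31>B[j]=24 take 24 → j++
[i=4,j=4] A[i]=31<=B[j]=35 take 31 → i++
[i=5,j=4] A done, take B[j]=35 → j++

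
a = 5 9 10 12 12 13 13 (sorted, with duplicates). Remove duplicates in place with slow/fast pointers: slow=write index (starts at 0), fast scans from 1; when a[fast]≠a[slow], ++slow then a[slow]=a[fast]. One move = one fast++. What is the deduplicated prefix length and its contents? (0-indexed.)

length 5; prefix = [5, 9, 10, 12, 13]

(s=0,f=1) a[fast]=9≠a[slow]=5 write a[1]=9 → slow++,fast++
(s=1,f=2) a[fast]=10≠a[slow]=9 write a[2]=10 → slow++,fast++
(s=2,f=3) a[fast]=12≠a[slow]=10 write a[3]=12 → slow++,fast++
(s=3,f=4) a[fast]=12=a[slow] dup → fast++
(s=3,f=5) a[fast]=13≠a[slow]=12 write a[4]=13 → slow++,fast++
(s=4,f=6) a[fast]=13=a[slow] dup → fast++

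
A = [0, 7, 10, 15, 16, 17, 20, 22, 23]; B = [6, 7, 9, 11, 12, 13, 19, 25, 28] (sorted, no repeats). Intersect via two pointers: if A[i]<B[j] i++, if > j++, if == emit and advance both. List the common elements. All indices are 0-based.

i=0 j=0: 0<6, i++
i=1 j=0: 7>6, j++
i=1 j=1: 7==7 emit, i++,j++
i=2 j=2: 10>9, j++
i=2 j=3: 10<11, i++
i=3 j=3: 15>11, j++
i=3 j=4: 15>12, j++
i=3 j=5: 15>13, j++
i=3 j=6: 15<19, i++
i=4 j=6: 16<19, i++
i=5 j=6: 17<19, i++
i=6 j=6: 20>19, j++
i=6 j=7: 20<25, i++
i=7 j=7: 22<25, i++
i=8 j=7: 23<25, i++

intersection = [7]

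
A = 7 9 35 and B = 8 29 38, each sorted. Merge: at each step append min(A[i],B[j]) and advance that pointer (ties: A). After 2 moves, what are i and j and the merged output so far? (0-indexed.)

[i=0,j=0] A[i]=7<=B[j]=8 take 7 → i++
[i=1,j=0] A[i]=9>B[j]=8 take 8 → j++

i=1, j=1, merged so far=[7, 8]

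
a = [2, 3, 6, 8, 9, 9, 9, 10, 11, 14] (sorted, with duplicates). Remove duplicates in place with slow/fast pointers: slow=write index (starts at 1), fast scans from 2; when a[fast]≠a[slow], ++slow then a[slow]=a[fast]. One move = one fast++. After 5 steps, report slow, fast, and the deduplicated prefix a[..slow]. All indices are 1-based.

slow=5, fast=7, prefix=[2, 3, 6, 8, 9]

(s=1,f=2) a[fast]=3≠a[slow]=2 write a[2]=3 → slow++,fast++
(s=2,f=3) a[fast]=6≠a[slow]=3 write a[3]=6 → slow++,fast++
(s=3,f=4) a[fast]=8≠a[slow]=6 write a[4]=8 → slow++,fast++
(s=4,f=5) a[fast]=9≠a[slow]=8 write a[5]=9 → slow++,fast++
(s=5,f=6) a[fast]=9=a[slow] dup → fast++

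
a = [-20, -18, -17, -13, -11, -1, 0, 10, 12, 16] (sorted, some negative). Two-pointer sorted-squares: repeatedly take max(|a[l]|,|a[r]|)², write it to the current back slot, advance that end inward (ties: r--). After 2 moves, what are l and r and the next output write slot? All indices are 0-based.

l=2, r=9, next write slot=7

[0,9] |-20|>|16| out[9]=400 → l++
[1,9] |-18|>|16| out[8]=324 → l++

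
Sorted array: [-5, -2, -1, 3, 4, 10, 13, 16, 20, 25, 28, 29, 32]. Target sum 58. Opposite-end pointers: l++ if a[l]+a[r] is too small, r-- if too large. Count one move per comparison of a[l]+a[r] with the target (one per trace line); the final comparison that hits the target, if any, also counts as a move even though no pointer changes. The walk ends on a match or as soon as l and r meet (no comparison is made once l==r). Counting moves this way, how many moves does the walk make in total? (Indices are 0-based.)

12 moves

[0,12] -5+32=27 <58 → l++
[1,12] -2+32=30 <58 → l++
[2,12] -1+32=31 <58 → l++
[3,12] 3+32=35 <58 → l++
[4,12] 4+32=36 <58 → l++
[5,12] 10+32=42 <58 → l++
[6,12] 13+32=45 <58 → l++
[7,12] 16+32=48 <58 → l++
[8,12] 20+32=52 <58 → l++
[9,12] 25+32=57 <58 → l++
[10,12] 28+32=60 >58 → r--
[10,11] 28+29=57 <58 → l++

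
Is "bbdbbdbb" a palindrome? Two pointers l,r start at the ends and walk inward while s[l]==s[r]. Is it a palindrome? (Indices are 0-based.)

palindrome

[0,7] 'b'=='b' → l++,r--
[1,6] 'b'=='b' → l++,r--
[2,5] 'd'=='d' → l++,r--
[3,4] 'b'=='b' → l++,r--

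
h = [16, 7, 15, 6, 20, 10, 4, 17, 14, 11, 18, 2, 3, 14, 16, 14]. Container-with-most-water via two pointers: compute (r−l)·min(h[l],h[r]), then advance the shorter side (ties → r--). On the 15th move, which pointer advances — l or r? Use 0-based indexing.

l=0 r=15: min(16,14)*15=210 best=210 *, r--
l=0 r=14: min(16,16)*14=224 best=224 *, r--
l=0 r=13: min(16,14)*13=182 best=224, r--
l=0 r=12: min(16,3)*12=36 best=224, r--
l=0 r=11: min(16,2)*11=22 best=224, r--
l=0 r=10: min(16,18)*10=160 best=224, l++
l=1 r=10: min(7,18)*9=63 best=224, l++
l=2 r=10: min(15,18)*8=120 best=224, l++
l=3 r=10: min(6,18)*7=42 best=224, l++
l=4 r=10: min(20,18)*6=108 best=224, r--
l=4 r=9: min(20,11)*5=55 best=224, r--
l=4 r=8: min(20,14)*4=56 best=224, r--
l=4 r=7: min(20,17)*3=51 best=224, r--
l=4 r=6: min(20,4)*2=8 best=224, r--
l=4 r=5: min(20,10)*1=10 best=224, r--

r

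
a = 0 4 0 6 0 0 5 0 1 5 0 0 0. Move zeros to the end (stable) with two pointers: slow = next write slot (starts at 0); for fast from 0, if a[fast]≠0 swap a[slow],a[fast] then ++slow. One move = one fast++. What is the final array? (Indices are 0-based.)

[4, 6, 5, 1, 5, 0, 0, 0, 0, 0, 0, 0, 0]

(s=0,f=0) a[fast]=0 → fast++
(s=0,f=1) a[fast]=4≠0 swap→a[0]=4 → slow++,fast++
(s=1,f=2) a[fast]=0 → fast++
(s=1,f=3) a[fast]=6≠0 swap→a[1]=6 → slow++,fast++
(s=2,f=4) a[fast]=0 → fast++
(s=2,f=5) a[fast]=0 → fast++
(s=2,f=6) a[fast]=5≠0 swap→a[2]=5 → slow++,fast++
(s=3,f=7) a[fast]=0 → fast++
(s=3,f=8) a[fast]=1≠0 swap→a[3]=1 → slow++,fast++
(s=4,f=9) a[fast]=5≠0 swap→a[4]=5 → slow++,fast++
(s=5,f=10) a[fast]=0 → fast++
(s=5,f=11) a[fast]=0 → fast++
(s=5,f=12) a[fast]=0 → fast++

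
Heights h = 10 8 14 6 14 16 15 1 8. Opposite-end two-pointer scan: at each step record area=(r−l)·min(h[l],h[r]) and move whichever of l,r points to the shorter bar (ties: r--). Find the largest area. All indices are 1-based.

max area = 64

[1,9] min(10,8)*8=64 best=64 * → r--
[1,8] min(10,1)*7=7 best=64 → r--
[1,7] min(10,15)*6=60 best=64 → l++
[2,7] min(8,15)*5=40 best=64 → l++
[3,7] min(14,15)*4=56 best=64 → l++
[4,7] min(6,15)*3=18 best=64 → l++
[5,7] min(14,15)*2=28 best=64 → l++
[6,7] min(16,15)*1=15 best=64 → r--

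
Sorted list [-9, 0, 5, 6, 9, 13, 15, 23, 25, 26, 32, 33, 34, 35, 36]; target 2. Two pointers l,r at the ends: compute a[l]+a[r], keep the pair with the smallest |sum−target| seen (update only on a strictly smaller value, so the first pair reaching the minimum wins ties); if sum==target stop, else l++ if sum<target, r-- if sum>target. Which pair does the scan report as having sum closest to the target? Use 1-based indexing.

pair (-9, 13) with sum 4 (|Δ|=2)

[1,15] -9+36=27 d=25 * → r--
[1,14] -9+35=26 d=24 * → r--
[1,13] -9+34=25 d=23 * → r--
[1,12] -9+33=24 d=22 * → r--
[1,11] -9+32=23 d=21 * → r--
[1,10] -9+26=17 d=15 * → r--
[1,9] -9+25=16 d=14 * → r--
[1,8] -9+23=14 d=12 * → r--
[1,7] -9+15=6 d=4 * → r--
[1,6] -9+13=4 d=2 * → r--
[1,5] -9+9=0 d=2 → l++
[2,5] 0+9=9 d=7 → r--
[2,4] 0+6=6 d=4 → r--
[2,3] 0+5=5 d=3 → r--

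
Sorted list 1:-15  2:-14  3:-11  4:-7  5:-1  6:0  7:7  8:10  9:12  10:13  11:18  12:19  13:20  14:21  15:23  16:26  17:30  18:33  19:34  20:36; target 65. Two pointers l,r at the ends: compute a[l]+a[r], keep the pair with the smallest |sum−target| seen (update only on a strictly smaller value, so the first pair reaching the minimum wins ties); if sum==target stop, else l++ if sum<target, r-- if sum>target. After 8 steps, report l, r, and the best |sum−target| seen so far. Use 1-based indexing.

l=1 r=20: -15+36=21 d=44 *, l++
l=2 r=20: -14+36=22 d=43 *, l++
l=3 r=20: -11+36=25 d=40 *, l++
l=4 r=20: -7+36=29 d=36 *, l++
l=5 r=20: -1+36=35 d=30 *, l++
l=6 r=20: 0+36=36 d=29 *, l++
l=7 r=20: 7+36=43 d=22 *, l++
l=8 r=20: 10+36=46 d=19 *, l++

l=9, r=20, best |Δ|=19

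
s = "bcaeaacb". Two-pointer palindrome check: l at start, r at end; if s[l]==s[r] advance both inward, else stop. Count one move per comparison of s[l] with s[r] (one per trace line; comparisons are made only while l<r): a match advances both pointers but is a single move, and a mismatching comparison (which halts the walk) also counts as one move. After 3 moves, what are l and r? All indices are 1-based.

l=4, r=5

l=1 r=8: 'b'=='b', l++,r--
l=2 r=7: 'c'=='c', l++,r--
l=3 r=6: 'a'=='a', l++,r--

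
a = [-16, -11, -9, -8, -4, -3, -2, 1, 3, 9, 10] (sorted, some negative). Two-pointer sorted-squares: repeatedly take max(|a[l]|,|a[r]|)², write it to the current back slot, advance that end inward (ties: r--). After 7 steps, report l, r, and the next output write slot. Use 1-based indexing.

l=1 r=11: |-16|>|10| out[11]=256, l++
l=2 r=11: |-11|>|10| out[10]=121, l++
l=3 r=11: |-9|<=|10| out[9]=100, r--
l=3 r=10: |-9|<=|9| out[8]=81, r--
l=3 r=9: |-9|>|3| out[7]=81, l++
l=4 r=9: |-8|>|3| out[6]=64, l++
l=5 r=9: |-4|>|3| out[5]=16, l++

l=6, r=9, next write slot=4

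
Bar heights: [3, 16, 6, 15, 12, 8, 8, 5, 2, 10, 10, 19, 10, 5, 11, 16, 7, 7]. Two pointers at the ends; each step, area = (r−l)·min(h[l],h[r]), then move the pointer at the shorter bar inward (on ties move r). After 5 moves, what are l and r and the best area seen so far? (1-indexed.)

l=2, r=14, best area=224

[1,18] min(3,7)*17=51 best=51 * → l++
[2,18] min(16,7)*16=112 best=112 * → r--
[2,17] min(16,7)*15=105 best=112 → r--
[2,16] min(16,16)*14=224 best=224 * → r--
[2,15] min(16,11)*13=143 best=224 → r--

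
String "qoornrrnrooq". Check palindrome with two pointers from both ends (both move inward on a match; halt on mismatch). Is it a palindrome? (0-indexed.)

palindrome

[0,11] 'q'=='q' → l++,r--
[1,10] 'o'=='o' → l++,r--
[2,9] 'o'=='o' → l++,r--
[3,8] 'r'=='r' → l++,r--
[4,7] 'n'=='n' → l++,r--
[5,6] 'r'=='r' → l++,r--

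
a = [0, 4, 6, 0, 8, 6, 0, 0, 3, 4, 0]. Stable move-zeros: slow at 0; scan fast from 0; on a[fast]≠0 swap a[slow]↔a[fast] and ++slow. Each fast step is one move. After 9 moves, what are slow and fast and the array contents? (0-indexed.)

(s=0,f=0) a[fast]=0 → fast++
(s=0,f=1) a[fast]=4≠0 swap→a[0]=4 → slow++,fast++
(s=1,f=2) a[fast]=6≠0 swap→a[1]=6 → slow++,fast++
(s=2,f=3) a[fast]=0 → fast++
(s=2,f=4) a[fast]=8≠0 swap→a[2]=8 → slow++,fast++
(s=3,f=5) a[fast]=6≠0 swap→a[3]=6 → slow++,fast++
(s=4,f=6) a[fast]=0 → fast++
(s=4,f=7) a[fast]=0 → fast++
(s=4,f=8) a[fast]=3≠0 swap→a[4]=3 → slow++,fast++

slow=5, fast=9, a=[4, 6, 8, 6, 3, 0, 0, 0, 0, 4, 0]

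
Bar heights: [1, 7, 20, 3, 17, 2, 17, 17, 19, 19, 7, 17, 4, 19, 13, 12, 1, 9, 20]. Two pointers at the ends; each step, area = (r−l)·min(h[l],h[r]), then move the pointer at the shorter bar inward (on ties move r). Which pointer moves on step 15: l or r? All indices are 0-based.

r

l=0 r=18: min(1,20)*18=18 best=18 *, l++
l=1 r=18: min(7,20)*17=119 best=119 *, l++
l=2 r=18: min(20,20)*16=320 best=320 *, r--
l=2 r=17: min(20,9)*15=135 best=320, r--
l=2 r=16: min(20,1)*14=14 best=320, r--
l=2 r=15: min(20,12)*13=156 best=320, r--
l=2 r=14: min(20,13)*12=156 best=320, r--
l=2 r=13: min(20,19)*11=209 best=320, r--
l=2 r=12: min(20,4)*10=40 best=320, r--
l=2 r=11: min(20,17)*9=153 best=320, r--
l=2 r=10: min(20,7)*8=56 best=320, r--
l=2 r=9: min(20,19)*7=133 best=320, r--
l=2 r=8: min(20,19)*6=114 best=320, r--
l=2 r=7: min(20,17)*5=85 best=320, r--
l=2 r=6: min(20,17)*4=68 best=320, r--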